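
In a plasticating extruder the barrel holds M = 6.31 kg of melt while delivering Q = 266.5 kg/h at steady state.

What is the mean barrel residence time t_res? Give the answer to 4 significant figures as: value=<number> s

value=85.24 s

Convert throughput: Q = 266.5 kg/h = 266.5/3600 = 0.0740278 kg/s
t_res = M / Q_s = 6.31 / 0.0740278 = 85.2383 s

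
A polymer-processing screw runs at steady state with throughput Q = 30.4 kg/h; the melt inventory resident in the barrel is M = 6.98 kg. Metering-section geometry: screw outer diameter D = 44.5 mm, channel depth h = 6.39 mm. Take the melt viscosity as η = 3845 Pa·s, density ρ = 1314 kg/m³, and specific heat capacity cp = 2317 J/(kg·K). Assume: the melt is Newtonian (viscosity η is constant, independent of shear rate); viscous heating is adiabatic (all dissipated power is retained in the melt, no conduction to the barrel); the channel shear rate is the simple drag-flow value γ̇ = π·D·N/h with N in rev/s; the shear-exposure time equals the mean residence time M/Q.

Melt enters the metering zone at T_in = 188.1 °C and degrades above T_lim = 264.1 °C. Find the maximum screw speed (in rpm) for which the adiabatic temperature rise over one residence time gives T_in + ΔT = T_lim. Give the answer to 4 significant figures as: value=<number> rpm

value=23.40 rpm

Q_s = Q / 3600 = 30.4 / 3600 = 0.00844444 kg/s
t_res = M / Q_s = 6.98 ÷ 0.00844444 = 826.579 s
Geometry in SI: D = 44.5 mm → 0.0445 m, h = 6.39 mm → 0.00639 m
ΔT_a = T_lim − T_in = 264.1 °C − 188.1 °C = 76 K
γ̇_max² = ΔT_a·ρ·cp / (η·t_res) = [76 × 1314 × 2317] / [3845 × 826.579] = 72.8038 s⁻²
Take the square root: γ̇_max = √(72.8038) = 8.53252 s⁻¹
N_max = γ̇_max h / (πD) = 8.53252·0.00639/(π·0.0445) = 0.390003 rev/s → ×60 = 23.4002 rpm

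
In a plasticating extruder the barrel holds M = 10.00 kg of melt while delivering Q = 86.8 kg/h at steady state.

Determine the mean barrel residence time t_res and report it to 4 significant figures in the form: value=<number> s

Convert throughput: Q = 86.8 kg/h = 86.8/3600 = 0.0241111 kg/s
t_res = M / Q_s = 10.00 ÷ 0.0241111 = 414.747 s

value=414.7 s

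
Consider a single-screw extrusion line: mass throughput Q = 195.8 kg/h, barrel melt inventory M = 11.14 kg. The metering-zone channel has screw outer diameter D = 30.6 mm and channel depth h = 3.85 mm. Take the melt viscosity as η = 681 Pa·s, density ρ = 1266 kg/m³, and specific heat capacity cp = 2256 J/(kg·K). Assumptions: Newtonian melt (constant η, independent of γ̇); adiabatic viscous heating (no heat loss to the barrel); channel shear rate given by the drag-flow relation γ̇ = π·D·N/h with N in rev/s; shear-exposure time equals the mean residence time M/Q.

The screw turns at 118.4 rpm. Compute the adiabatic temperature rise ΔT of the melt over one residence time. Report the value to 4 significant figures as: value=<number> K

value=118.6 K

Q_s = Q / 3600 = 195.8 / 3600 = 0.0543889 kg/s
t_res = M / Q_s = 11.14 ÷ 0.0543889 = 204.821 s
Convert to SI: D = 0.0306 m, h = 0.00385 m, N = 118.4/60 = 1.97333 rev/s
Shear rate: γ̇ = πDN/h = π·0.0306·1.97333/0.00385 = 49.2732 s⁻¹
Adiabatic rise: ΔT = η γ̇² t_res / (ρ cp) = 681·(49.2732)²·204.821 / (1266·2256) = 118.569 K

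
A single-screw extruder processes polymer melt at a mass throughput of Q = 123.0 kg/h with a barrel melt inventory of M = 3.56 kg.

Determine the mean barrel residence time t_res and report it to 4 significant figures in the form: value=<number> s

value=104.2 s

Q_s = Q / 3600 = 123.0 / 3600 = 0.0341667 kg/s
t_res = M / Q_s = 3.56 / 0.0341667 = 104.195 s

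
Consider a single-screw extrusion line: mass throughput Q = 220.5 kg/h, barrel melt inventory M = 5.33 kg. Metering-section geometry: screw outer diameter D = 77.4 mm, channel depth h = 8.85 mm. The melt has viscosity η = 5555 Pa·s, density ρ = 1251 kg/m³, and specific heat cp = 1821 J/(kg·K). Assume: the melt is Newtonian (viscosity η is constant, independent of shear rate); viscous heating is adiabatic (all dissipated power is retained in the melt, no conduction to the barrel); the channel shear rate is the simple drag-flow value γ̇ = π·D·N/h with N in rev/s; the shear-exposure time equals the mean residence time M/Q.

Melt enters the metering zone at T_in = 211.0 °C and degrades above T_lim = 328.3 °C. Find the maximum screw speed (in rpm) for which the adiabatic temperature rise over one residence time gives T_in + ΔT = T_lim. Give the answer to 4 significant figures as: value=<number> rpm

Q_s = Q / 3600 = 220.5 / 3600 = 0.06125 kg/s
t_res = M / Q_s = 5.33 / 0.06125 = 87.0204 s
Convert to metres: D = 0.0774 m, h = 0.00885 m
ΔT_a = T_lim − T_in = 328.3 °C − 211.0 °C = 117.3 K
γ̇_max² = ΔT_a·ρ·cp/(η·t_res) = 117.3·1251·1821/(5555·87.0204) = 552.79 s⁻²
γ̇_max = √552.79 = 23.5115 s⁻¹
N_max = γ̇_max·h / (π·D) = 23.5115 · 0.00885 / (π · 0.0774) = 0.855722 rev/s = 51.3433 rpm

value=51.34 rpm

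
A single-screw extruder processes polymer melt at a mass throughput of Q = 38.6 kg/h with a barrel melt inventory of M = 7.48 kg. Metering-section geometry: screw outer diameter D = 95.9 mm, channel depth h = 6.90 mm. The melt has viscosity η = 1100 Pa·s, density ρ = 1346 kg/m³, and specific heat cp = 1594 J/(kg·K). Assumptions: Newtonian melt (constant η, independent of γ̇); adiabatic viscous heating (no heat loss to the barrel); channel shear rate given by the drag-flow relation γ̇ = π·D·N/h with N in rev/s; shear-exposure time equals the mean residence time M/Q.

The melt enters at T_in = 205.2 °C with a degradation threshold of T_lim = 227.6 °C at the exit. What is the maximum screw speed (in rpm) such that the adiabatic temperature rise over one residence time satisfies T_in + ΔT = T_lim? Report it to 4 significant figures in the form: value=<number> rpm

value=10.87 rpm

Q_s = Q / 3600 = 38.6 / 3600 = 0.0107222 kg/s
t_res = M / Q_s = 7.48 / 0.0107222 = 697.617 s
D = 95.9 mm = 0.0959 m;  h = 6.90 mm = 0.0069 m
ΔT_a = T_lim − T_in = 227.6 − 205.2 = 22.4 K
γ̇_max² = ΔT_a·ρ·cp/(η·t_res) = 22.4·1346·1594/(1100·697.617) = 62.6285 s⁻²
Take the square root: γ̇_max = √(62.6285) = 7.91382 s⁻¹
Solve γ̇ = πDN/h for N: N_max = γ̇_max·h/(π·D) = 7.91382 × 0.0069 / (π × 0.0959) = 0.181245 rev/s = 10.8747 rpm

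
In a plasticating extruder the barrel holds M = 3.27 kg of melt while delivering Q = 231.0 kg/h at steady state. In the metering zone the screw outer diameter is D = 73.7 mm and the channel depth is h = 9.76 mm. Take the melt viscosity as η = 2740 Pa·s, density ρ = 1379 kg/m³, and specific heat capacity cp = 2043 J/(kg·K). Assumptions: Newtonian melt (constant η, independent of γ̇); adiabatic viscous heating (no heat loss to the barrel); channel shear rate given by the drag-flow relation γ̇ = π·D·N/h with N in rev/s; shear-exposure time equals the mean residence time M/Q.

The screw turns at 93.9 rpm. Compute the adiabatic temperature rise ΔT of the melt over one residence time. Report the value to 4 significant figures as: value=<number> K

Throughput in SI: Q_s = 231.0 kg/h ÷ 3600 s/h = 0.0641667 kg/s
Mean residence time: t_res = M/Q_s = 3.27 kg / 0.0641667 kg/s = 50.961 s
Convert to SI: D = 0.0737 m, h = 0.00976 m, N = 93.9/60 = 1.565 rev/s
γ̇ = π·D·N / h = π · 0.0737 · 1.565 / 0.00976 = 37.1263 s⁻¹
ΔT = η·γ̇²·t_res / (ρ·cp) = 2740 · (37.1263)² · 50.961 / (1379 · 2043) = 68.3156 K

value=68.32 K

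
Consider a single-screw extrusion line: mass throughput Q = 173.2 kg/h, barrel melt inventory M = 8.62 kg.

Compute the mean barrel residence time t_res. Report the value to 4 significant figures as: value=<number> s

value=179.2 s

Throughput in SI: Q_s = 173.2 kg/h ÷ 3600 s/h = 0.0481111 kg/s
t_res = M / Q_s = 8.62 / 0.0481111 = 179.169 s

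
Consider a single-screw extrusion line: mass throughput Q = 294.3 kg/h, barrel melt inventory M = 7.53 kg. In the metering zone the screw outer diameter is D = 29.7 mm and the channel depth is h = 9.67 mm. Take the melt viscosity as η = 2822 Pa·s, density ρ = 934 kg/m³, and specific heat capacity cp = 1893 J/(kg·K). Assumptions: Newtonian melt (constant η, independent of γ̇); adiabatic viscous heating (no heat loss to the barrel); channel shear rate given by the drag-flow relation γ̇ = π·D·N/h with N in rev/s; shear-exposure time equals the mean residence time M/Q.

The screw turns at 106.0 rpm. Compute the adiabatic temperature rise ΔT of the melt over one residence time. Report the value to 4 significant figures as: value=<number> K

value=42.72 K

Q_s = Q / 3600 = 294.3 / 3600 = 0.08175 kg/s
t_res = M / Q_s = 7.53 ÷ 0.08175 = 92.1101 s
D = 29.7 mm = 0.0297 m;  h = 9.67 mm = 0.00967 m;  N = 106.0 rpm / 60 = 1.76667 rev/s
γ̇ = π·D·N / h = π · 0.0297 · 1.76667 / 0.00967 = 17.0465 s⁻¹
ΔT = η·γ̇²·t_res / (ρ·cp) = 2822 · (17.0465)² · 92.1101 / (934 · 1893) = 42.7204 K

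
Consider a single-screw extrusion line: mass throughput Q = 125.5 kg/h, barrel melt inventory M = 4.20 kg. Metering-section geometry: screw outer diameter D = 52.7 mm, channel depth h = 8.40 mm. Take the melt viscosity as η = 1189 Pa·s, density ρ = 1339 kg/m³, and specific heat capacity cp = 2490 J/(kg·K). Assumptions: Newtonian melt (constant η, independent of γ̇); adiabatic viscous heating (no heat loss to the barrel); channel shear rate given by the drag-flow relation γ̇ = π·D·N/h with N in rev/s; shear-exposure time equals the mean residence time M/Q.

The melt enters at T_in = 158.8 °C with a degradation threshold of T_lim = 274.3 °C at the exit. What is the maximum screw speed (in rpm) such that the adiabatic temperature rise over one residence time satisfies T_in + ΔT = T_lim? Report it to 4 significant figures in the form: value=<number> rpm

Q_s = Q / 3600 = 125.5 / 3600 = 0.0348611 kg/s
Mean residence time: t_res = M/Q_s = 4.20 kg / 0.0348611 kg/s = 120.478 s
Convert to metres: D = 0.0527 m, h = 0.0084 m
Allowable rise: ΔT_a = T_lim − T_in = 274.3 − 158.8 = 115.5 K
Invert ΔT = ηγ̇²t_res/(ρcp) for γ̇: γ̇_max² = ΔT_a ρ cp / (η t_res) = 115.5·1339·2490 / (1189·120.478) = 2688.26 s⁻²
Take the square root: γ̇_max = √(2688.26) = 51.8485 s⁻¹
N_max = γ̇_max h / (πD) = 51.8485·0.0084/(π·0.0527) = 2.6306 rev/s → ×60 = 157.836 rpm

value=157.8 rpm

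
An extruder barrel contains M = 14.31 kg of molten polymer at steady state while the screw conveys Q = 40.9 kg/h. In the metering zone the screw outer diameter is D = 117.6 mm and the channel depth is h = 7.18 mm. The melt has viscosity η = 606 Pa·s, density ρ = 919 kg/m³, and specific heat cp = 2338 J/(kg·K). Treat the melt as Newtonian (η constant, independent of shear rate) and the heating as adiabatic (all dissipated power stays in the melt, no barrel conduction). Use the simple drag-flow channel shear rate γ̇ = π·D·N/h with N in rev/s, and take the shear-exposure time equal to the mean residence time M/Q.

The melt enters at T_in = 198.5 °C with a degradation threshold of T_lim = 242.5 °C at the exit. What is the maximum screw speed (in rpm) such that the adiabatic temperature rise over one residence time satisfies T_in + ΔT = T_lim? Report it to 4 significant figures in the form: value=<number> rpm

Convert throughput: Q = 40.9 kg/h = 40.9/3600 = 0.0113611 kg/s
t_res = M / Q_s = 14.31 ÷ 0.0113611 = 1259.56 s
Geometry in SI: D = 117.6 mm → 0.1176 m, h = 7.18 mm → 0.00718 m
Allowable rise: ΔT_a = T_lim − T_in = 242.5 − 198.5 = 44 K
γ̇_max² = ΔT_a·ρ·cp/(η·t_res) = 44·919·2338/(606·1259.56) = 123.857 s⁻²
Take the square root: γ̇_max = √(123.857) = 11.1291 s⁻¹
N_max = γ̇_max h / (πD) = 11.1291·0.00718/(π·0.1176) = 0.216286 rev/s → ×60 = 12.9771 rpm

value=12.98 rpm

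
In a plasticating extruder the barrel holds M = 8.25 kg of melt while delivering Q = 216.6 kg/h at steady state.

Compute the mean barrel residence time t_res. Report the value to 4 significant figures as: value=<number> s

value=137.1 s

Q_s = Q / 3600 = 216.6 / 3600 = 0.0601667 kg/s
t_res = M / Q_s = 8.25 ÷ 0.0601667 = 137.119 s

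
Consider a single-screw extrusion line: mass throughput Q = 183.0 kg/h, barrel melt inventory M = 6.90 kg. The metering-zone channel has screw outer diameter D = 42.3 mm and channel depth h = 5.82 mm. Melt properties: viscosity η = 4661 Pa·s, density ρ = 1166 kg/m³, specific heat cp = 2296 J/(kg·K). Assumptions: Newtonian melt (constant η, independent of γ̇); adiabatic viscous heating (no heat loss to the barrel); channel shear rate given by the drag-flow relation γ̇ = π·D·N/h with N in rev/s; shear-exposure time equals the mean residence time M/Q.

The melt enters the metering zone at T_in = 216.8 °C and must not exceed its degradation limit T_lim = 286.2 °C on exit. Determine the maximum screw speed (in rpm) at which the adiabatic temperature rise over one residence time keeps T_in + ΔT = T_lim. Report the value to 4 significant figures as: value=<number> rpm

value=45.03 rpm

Q_s = Q / 3600 = 183.0 / 3600 = 0.0508333 kg/s
Mean residence time: t_res = M/Q_s = 6.90 kg / 0.0508333 kg/s = 135.738 s
Geometry in SI: D = 42.3 mm → 0.0423 m, h = 5.82 mm → 0.00582 m
ΔT_a = T_lim − T_in = 286.2 − 216.8 = 69.4 K
Invert ΔT = ηγ̇²t_res/(ρcp) for γ̇: γ̇_max² = ΔT_a ρ cp / (η t_res) = 69.4·1166·2296 / (4661·135.738) = 293.664 s⁻²
Take the square root: γ̇_max = √(293.664) = 17.1366 s⁻¹
N_max = γ̇_max h / (πD) = 17.1366·0.00582/(π·0.0423) = 0.750512 rev/s → ×60 = 45.0307 rpm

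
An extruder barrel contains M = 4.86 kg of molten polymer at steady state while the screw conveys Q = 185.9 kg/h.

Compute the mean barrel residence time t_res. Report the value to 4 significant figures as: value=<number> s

value=94.12 s

Q_s = Q / 3600 = 185.9 / 3600 = 0.0516389 kg/s
t_res = M / Q_s = 4.86 ÷ 0.0516389 = 94.1151 s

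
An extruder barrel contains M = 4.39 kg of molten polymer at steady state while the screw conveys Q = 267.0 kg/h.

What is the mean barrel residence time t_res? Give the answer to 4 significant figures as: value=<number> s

value=59.19 s

Convert throughput: Q = 267.0 kg/h = 267.0/3600 = 0.0741667 kg/s
t_res = M / Q_s = 4.39 / 0.0741667 = 59.191 s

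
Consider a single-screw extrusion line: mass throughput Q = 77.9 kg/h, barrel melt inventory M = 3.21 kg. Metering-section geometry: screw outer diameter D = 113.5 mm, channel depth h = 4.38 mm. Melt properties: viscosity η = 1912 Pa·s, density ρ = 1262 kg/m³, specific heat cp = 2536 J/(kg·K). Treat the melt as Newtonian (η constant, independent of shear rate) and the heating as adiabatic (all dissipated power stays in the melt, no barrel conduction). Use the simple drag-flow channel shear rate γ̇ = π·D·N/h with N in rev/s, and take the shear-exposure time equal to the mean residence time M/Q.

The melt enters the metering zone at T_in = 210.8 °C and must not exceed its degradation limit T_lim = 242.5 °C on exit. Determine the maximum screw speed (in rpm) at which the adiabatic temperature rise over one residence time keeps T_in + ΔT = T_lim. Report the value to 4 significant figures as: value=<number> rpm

Throughput in SI: Q_s = 77.9 kg/h ÷ 3600 s/h = 0.0216389 kg/s
Mean residence time: t_res = M/Q_s = 3.21 kg / 0.0216389 kg/s = 148.344 s
Geometry in SI: D = 113.5 mm → 0.1135 m, h = 4.38 mm → 0.00438 m
ΔT_a = T_lim − T_in = 242.5 − 210.8 = 31.7 K
Invert ΔT = ηγ̇²t_res/(ρcp) for γ̇: γ̇_max² = ΔT_a ρ cp / (η t_res) = 31.7·1262·2536 / (1912·148.344) = 357.693 s⁻²
γ̇_max = sqrt(357.693) = 18.9128 s⁻¹
Solve γ̇ = πDN/h for N: N_max = γ̇_max·h/(π·D) = 18.9128 × 0.00438 / (π × 0.1135) = 0.232318 rev/s = 13.9391 rpm

value=13.94 rpm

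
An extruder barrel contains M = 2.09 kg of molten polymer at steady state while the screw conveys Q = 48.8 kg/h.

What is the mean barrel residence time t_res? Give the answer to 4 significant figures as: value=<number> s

value=154.2 s

Convert throughput: Q = 48.8 kg/h = 48.8/3600 = 0.0135556 kg/s
Mean residence time: t_res = M/Q_s = 2.09 kg / 0.0135556 kg/s = 154.18 s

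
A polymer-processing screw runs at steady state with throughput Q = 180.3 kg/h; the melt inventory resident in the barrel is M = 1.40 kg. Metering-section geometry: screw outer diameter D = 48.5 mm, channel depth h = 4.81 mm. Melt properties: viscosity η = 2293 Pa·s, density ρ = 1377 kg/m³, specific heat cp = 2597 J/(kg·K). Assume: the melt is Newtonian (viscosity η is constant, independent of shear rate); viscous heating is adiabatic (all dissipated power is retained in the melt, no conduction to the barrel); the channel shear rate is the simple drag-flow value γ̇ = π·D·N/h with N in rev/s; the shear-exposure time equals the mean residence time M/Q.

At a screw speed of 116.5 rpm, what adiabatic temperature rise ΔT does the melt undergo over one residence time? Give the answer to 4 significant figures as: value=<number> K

value=67.81 K

Q_s = Q / 3600 = 180.3 / 3600 = 0.0500833 kg/s
t_res = M / Q_s = 1.40 ÷ 0.0500833 = 27.9534 s
Convert to SI: D = 0.0485 m, h = 0.00481 m, N = 116.5/60 = 1.94167 rev/s
γ̇ = π·D·N / h = π · 0.0485 · 1.94167 / 0.00481 = 61.5065 s⁻¹
Adiabatic rise: ΔT = η γ̇² t_res / (ρ cp) = 2293·(61.5065)²·27.9534 / (1377·2597) = 67.8071 K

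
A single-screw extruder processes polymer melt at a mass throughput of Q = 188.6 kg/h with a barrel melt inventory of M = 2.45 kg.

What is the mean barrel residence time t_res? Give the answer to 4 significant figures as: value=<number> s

Throughput in SI: Q_s = 188.6 kg/h ÷ 3600 s/h = 0.0523889 kg/s
Mean residence time: t_res = M/Q_s = 2.45 kg / 0.0523889 kg/s = 46.7656 s

value=46.77 s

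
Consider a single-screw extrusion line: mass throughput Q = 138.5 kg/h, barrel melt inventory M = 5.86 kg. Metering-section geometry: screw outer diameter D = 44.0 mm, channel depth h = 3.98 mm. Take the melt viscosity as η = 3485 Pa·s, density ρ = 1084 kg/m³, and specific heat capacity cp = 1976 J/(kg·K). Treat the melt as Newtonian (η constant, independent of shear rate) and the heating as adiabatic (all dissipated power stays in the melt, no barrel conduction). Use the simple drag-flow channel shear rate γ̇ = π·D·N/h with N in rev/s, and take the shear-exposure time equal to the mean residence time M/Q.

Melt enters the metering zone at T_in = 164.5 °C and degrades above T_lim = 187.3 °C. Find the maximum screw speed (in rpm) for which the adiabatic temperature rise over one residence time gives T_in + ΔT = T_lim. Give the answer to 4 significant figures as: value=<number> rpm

Q_s = Q / 3600 = 138.5 / 3600 = 0.0384722 kg/s
t_res = M / Q_s = 5.86 ÷ 0.0384722 = 152.318 s
D = 44.0 mm = 0.044 m;  h = 3.98 mm = 0.00398 m
ΔT_a = T_lim − T_in = 187.3 − 164.5 = 22.8 K
γ̇_max² = ΔT_a·ρ·cp/(η·t_res) = 22.8·1084·1976/(3485·152.318) = 92.0021 s⁻²
Take the square root: γ̇_max = √(92.0021) = 9.59177 s⁻¹
N_max = γ̇_max·h / (π·D) = 9.59177 · 0.00398 / (π · 0.044) = 0.276172 rev/s = 16.5703 rpm

value=16.57 rpm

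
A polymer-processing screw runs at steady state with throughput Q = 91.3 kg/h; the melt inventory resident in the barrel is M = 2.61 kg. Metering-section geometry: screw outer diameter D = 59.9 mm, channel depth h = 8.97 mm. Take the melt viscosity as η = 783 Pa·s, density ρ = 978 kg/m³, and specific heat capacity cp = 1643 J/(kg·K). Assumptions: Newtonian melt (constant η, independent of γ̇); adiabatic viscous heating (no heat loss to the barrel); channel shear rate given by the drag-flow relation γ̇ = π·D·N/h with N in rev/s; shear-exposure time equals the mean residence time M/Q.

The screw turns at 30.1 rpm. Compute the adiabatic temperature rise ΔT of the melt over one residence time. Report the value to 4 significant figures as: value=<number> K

Convert throughput: Q = 91.3 kg/h = 91.3/3600 = 0.0253611 kg/s
Mean residence time: t_res = M/Q_s = 2.61 kg / 0.0253611 kg/s = 102.913 s
Convert to SI: D = 0.0599 m, h = 0.00897 m, N = 30.1/60 = 0.501667 rev/s
γ̇ = π D N / h = (π)(0.0599)(0.501667) / 0.00897 = 10.5245 s⁻¹
Adiabatic rise: ΔT = η γ̇² t_res / (ρ cp) = 783·(10.5245)²·102.913 / (978·1643) = 5.55465 K

value=5.555 K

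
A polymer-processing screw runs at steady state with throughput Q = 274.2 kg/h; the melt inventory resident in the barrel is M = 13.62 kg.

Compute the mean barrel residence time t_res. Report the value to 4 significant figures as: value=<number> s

Convert throughput: Q = 274.2 kg/h = 274.2/3600 = 0.0761667 kg/s
Mean residence time: t_res = M/Q_s = 13.62 kg / 0.0761667 kg/s = 178.818 s

value=178.8 s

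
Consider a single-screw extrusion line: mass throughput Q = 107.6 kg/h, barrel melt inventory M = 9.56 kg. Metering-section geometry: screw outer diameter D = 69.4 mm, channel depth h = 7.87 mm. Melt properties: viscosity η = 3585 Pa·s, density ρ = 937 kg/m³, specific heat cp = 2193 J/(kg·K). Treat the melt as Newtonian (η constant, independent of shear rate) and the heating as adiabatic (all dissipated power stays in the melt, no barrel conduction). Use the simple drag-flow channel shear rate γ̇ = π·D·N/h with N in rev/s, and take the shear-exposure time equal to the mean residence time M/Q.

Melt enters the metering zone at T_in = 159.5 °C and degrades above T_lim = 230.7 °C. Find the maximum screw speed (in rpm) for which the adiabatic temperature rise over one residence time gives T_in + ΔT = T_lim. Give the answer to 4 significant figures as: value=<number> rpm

Throughput in SI: Q_s = 107.6 kg/h ÷ 3600 s/h = 0.0298889 kg/s
t_res = M / Q_s = 9.56 ÷ 0.0298889 = 319.851 s
Geometry in SI: D = 69.4 mm → 0.0694 m, h = 7.87 mm → 0.00787 m
Allowable rise: ΔT_a = T_lim − T_in = 230.7 − 159.5 = 71.2 K
γ̇_max² = ΔT_a·ρ·cp / (η·t_res) = [71.2 × 937 × 2193] / [3585 × 319.851] = 127.591 s⁻²
γ̇_max = sqrt(127.591) = 11.2956 s⁻¹
N_max = γ̇_max·h / (π·D) = 11.2956 · 0.00787 / (π · 0.0694) = 0.407733 rev/s = 24.464 rpm

value=24.46 rpm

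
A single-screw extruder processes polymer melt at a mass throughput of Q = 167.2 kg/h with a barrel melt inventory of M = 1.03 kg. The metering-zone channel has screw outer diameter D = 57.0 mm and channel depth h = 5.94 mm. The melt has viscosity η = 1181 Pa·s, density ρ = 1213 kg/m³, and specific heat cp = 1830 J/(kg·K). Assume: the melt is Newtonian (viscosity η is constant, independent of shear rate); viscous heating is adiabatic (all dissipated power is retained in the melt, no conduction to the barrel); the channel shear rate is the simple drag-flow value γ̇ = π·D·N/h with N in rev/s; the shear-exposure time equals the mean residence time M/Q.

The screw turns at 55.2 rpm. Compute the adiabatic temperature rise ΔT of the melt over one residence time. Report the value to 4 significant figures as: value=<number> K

Convert throughput: Q = 167.2 kg/h = 167.2/3600 = 0.0464444 kg/s
t_res = M / Q_s = 1.03 / 0.0464444 = 22.177 s
Convert to SI: D = 0.057 m, h = 0.00594 m, N = 55.2/60 = 0.92 rev/s
γ̇ = π D N / h = (π)(0.057)(0.92) / 0.00594 = 27.7349 s⁻¹
Adiabatic rise: ΔT = η γ̇² t_res / (ρ cp) = 1181·(27.7349)²·22.177 / (1213·1830) = 9.07598 K

value=9.076 K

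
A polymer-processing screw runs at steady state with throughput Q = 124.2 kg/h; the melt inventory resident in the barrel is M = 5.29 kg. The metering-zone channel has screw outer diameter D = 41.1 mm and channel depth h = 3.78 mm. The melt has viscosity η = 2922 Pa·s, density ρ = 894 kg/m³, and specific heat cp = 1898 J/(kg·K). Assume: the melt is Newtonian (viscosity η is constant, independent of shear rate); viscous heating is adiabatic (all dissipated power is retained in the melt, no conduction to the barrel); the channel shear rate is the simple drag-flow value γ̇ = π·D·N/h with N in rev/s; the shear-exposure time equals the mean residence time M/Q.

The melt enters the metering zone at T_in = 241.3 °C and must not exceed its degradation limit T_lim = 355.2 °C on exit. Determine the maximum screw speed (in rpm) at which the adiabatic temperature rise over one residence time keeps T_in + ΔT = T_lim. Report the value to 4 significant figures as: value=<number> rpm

Convert throughput: Q = 124.2 kg/h = 124.2/3600 = 0.0345 kg/s
Mean residence time: t_res = M/Q_s = 5.29 kg / 0.0345 kg/s = 153.333 s
D = 41.1 mm = 0.0411 m;  h = 3.78 mm = 0.00378 m
ΔT_a = T_lim − T_in = 355.2 °C − 241.3 °C = 113.9 K
Invert ΔT = ηγ̇²t_res/(ρcp) for γ̇: γ̇_max² = ΔT_a ρ cp / (η t_res) = 113.9·894·1898 / (2922·153.333) = 431.361 s⁻²
Take the square root: γ̇_max = √(431.361) = 20.7692 s⁻¹
N_max = γ̇_max·h / (π·D) = 20.7692 · 0.00378 / (π · 0.0411) = 0.608024 rev/s = 36.4814 rpm

value=36.48 rpm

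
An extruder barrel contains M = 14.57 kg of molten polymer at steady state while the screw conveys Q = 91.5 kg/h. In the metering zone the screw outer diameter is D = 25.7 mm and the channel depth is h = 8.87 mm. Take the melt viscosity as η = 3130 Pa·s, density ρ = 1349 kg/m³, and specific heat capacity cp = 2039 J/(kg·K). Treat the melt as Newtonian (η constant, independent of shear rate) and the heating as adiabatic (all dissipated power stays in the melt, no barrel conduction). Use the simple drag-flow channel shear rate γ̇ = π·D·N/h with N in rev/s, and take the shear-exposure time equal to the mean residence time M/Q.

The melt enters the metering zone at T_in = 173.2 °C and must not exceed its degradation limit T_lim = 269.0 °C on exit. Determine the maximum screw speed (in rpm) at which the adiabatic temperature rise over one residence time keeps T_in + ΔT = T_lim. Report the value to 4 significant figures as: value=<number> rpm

Q_s = Q / 3600 = 91.5 / 3600 = 0.0254167 kg/s
Mean residence time: t_res = M/Q_s = 14.57 kg / 0.0254167 kg/s = 573.246 s
Convert to metres: D = 0.0257 m, h = 0.00887 m
ΔT_a = T_lim − T_in = 269.0 °C − 173.2 °C = 95.8 K
Invert ΔT = ηγ̇²t_res/(ρcp) for γ̇: γ̇_max² = ΔT_a ρ cp / (η t_res) = 95.8·1349·2039 / (3130·573.246) = 146.862 s⁻²
γ̇_max = sqrt(146.862) = 12.1187 s⁻¹
N_max = γ̇_max·h / (π·D) = 12.1187 · 0.00887 / (π · 0.0257) = 1.33136 rev/s = 79.8816 rpm

value=79.88 rpm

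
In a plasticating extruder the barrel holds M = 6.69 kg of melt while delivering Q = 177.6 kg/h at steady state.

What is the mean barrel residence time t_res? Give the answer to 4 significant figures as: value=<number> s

Throughput in SI: Q_s = 177.6 kg/h ÷ 3600 s/h = 0.0493333 kg/s
Mean residence time: t_res = M/Q_s = 6.69 kg / 0.0493333 kg/s = 135.608 s

value=135.6 s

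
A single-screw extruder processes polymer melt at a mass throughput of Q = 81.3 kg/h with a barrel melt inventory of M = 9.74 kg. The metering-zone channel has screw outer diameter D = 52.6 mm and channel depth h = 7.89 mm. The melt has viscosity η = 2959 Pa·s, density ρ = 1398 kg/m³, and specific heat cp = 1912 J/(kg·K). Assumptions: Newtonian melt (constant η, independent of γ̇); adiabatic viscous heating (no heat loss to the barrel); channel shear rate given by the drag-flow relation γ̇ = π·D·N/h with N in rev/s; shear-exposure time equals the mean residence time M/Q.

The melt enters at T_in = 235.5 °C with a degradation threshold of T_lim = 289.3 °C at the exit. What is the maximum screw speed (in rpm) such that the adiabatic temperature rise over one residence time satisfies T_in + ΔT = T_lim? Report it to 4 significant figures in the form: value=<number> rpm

Q_s = Q / 3600 = 81.3 / 3600 = 0.0225833 kg/s
t_res = M / Q_s = 9.74 ÷ 0.0225833 = 431.292 s
D = 52.6 mm = 0.0526 m;  h = 7.89 mm = 0.00789 m
ΔT_a = T_lim − T_in = 289.3 °C − 235.5 °C = 53.8 K
γ̇_max² = ΔT_a·ρ·cp/(η·t_res) = 53.8·1398·1912/(2959·431.292) = 112.684 s⁻²
γ̇_max = √112.684 = 10.6153 s⁻¹
Solve γ̇ = πDN/h for N: N_max = γ̇_max·h/(π·D) = 10.6153 × 0.00789 / (π × 0.0526) = 0.506841 rev/s = 30.4105 rpm

value=30.41 rpm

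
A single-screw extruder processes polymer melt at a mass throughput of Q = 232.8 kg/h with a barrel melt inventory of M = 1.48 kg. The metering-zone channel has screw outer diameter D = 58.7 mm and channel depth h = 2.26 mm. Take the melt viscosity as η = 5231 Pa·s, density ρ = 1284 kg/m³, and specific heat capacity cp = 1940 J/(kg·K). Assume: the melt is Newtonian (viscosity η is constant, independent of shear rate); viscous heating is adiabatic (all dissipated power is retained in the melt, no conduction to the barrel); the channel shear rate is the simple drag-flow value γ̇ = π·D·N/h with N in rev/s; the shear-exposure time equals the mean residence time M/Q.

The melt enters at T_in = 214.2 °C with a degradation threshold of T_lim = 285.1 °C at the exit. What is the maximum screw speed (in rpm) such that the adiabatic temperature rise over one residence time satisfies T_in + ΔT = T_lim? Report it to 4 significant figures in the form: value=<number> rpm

Throughput in SI: Q_s = 232.8 kg/h ÷ 3600 s/h = 0.0646667 kg/s
t_res = M / Q_s = 1.48 / 0.0646667 = 22.8866 s
Convert to metres: D = 0.0587 m, h = 0.00226 m
Allowable rise: ΔT_a = T_lim − T_in = 285.1 − 214.2 = 70.9 K
Invert ΔT = ηγ̇²t_res/(ρcp) for γ̇: γ̇_max² = ΔT_a ρ cp / (η t_res) = 70.9·1284·1940 / (5231·22.8866) = 1475.19 s⁻²
γ̇_max = sqrt(1475.19) = 38.4082 s⁻¹
N_max = γ̇_max h / (πD) = 38.4082·0.00226/(π·0.0587) = 0.4707 rev/s → ×60 = 28.242 rpm

value=28.24 rpm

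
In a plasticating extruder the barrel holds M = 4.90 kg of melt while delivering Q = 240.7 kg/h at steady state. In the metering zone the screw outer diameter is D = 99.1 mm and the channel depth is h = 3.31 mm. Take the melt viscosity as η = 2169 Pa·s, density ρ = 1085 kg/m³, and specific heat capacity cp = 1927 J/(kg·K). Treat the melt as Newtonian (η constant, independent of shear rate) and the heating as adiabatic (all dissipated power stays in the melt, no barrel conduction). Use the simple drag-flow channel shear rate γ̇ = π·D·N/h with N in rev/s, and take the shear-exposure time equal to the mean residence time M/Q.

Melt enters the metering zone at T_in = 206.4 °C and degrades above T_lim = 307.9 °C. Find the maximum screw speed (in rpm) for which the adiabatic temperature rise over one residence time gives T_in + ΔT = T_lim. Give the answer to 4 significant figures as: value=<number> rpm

Q_s = Q / 3600 = 240.7 / 3600 = 0.0668611 kg/s
t_res = M / Q_s = 4.90 / 0.0668611 = 73.2862 s
Convert to metres: D = 0.0991 m, h = 0.00331 m
ΔT_a = T_lim − T_in = 307.9 − 206.4 = 101.5 K
γ̇_max² = ΔT_a·ρ·cp / (η·t_res) = [101.5 × 1085 × 1927] / [2169 × 73.2862] = 1335.04 s⁻²
γ̇_max = sqrt(1335.04) = 36.5382 s⁻¹
N_max = γ̇_max h / (πD) = 36.5382·0.00331/(π·0.0991) = 0.388465 rev/s → ×60 = 23.3079 rpm

value=23.31 rpm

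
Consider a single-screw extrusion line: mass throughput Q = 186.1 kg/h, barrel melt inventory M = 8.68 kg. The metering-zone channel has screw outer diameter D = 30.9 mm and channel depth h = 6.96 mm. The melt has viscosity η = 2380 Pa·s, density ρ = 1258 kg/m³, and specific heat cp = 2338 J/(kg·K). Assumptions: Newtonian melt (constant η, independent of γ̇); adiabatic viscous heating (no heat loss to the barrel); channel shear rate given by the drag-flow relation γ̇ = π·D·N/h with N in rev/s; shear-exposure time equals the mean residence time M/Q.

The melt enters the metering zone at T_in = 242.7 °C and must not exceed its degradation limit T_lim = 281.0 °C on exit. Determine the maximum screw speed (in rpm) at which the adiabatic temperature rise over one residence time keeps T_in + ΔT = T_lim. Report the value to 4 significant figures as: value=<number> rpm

Throughput in SI: Q_s = 186.1 kg/h ÷ 3600 s/h = 0.0516944 kg/s
t_res = M / Q_s = 8.68 ÷ 0.0516944 = 167.91 s
Convert to metres: D = 0.0309 m, h = 0.00696 m
ΔT_a = T_lim − T_in = 281.0 °C − 242.7 °C = 38.3 K
Invert ΔT = ηγ̇²t_res/(ρcp) for γ̇: γ̇_max² = ΔT_a ρ cp / (η t_res) = 38.3·1258·2338 / (2380·167.91) = 281.884 s⁻²
Take the square root: γ̇_max = √(281.884) = 16.7894 s⁻¹
N_max = γ̇_max·h / (π·D) = 16.7894 · 0.00696 / (π · 0.0309) = 1.20375 rev/s = 72.225 rpm

value=72.23 rpm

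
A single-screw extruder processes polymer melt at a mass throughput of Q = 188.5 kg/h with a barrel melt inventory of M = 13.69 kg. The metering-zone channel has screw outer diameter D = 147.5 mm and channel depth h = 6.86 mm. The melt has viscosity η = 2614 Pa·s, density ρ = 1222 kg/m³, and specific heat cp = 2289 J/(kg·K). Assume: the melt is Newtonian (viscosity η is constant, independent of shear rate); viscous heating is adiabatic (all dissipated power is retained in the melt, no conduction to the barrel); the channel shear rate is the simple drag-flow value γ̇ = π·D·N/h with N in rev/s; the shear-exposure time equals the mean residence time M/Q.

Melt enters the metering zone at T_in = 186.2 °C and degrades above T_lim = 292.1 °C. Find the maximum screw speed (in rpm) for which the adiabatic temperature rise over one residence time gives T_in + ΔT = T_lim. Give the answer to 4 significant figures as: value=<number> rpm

Convert throughput: Q = 188.5 kg/h = 188.5/3600 = 0.0523611 kg/s
Mean residence time: t_res = M/Q_s = 13.69 kg / 0.0523611 kg/s = 261.454 s
D = 147.5 mm = 0.1475 m;  h = 6.86 mm = 0.00686 m
Allowable rise: ΔT_a = T_lim − T_in = 292.1 − 186.2 = 105.9 K
Invert ΔT = ηγ̇²t_res/(ρcp) for γ̇: γ̇_max² = ΔT_a ρ cp / (η t_res) = 105.9·1222·2289 / (2614·261.454) = 433.424 s⁻²
Take the square root: γ̇_max = √(433.424) = 20.8188 s⁻¹
N_max = γ̇_max·h / (π·D) = 20.8188 · 0.00686 / (π · 0.1475) = 0.308204 rev/s = 18.4923 rpm

value=18.49 rpm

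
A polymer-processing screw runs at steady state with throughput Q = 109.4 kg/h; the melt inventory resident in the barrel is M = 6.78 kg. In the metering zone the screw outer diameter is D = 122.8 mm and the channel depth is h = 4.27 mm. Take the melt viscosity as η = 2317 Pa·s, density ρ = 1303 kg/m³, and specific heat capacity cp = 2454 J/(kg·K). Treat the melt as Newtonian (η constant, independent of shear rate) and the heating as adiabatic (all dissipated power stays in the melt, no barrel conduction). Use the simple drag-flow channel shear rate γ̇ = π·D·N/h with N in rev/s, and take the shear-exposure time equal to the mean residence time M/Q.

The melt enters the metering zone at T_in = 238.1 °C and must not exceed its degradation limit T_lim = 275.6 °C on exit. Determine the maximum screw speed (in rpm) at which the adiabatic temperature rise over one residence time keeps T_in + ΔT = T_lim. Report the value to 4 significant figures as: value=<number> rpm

Convert throughput: Q = 109.4 kg/h = 109.4/3600 = 0.0303889 kg/s
t_res = M / Q_s = 6.78 ÷ 0.0303889 = 223.108 s
Geometry in SI: D = 122.8 mm → 0.1228 m, h = 4.27 mm → 0.00427 m
ΔT_a = T_lim − T_in = 275.6 − 238.1 = 37.5 K
γ̇_max² = ΔT_a·ρ·cp / (η·t_res) = [37.5 × 1303 × 2454] / [2317 × 223.108] = 231.958 s⁻²
γ̇_max = √231.958 = 15.2302 s⁻¹
Solve γ̇ = πDN/h for N: N_max = γ̇_max·h/(π·D) = 15.2302 × 0.00427 / (π × 0.1228) = 0.168572 rev/s = 10.1143 rpm

value=10.11 rpm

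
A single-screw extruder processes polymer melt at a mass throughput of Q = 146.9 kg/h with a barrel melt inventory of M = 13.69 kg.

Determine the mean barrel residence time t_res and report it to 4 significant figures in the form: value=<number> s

Q_s = Q / 3600 = 146.9 / 3600 = 0.0408056 kg/s
t_res = M / Q_s = 13.69 / 0.0408056 = 335.494 s

value=335.5 s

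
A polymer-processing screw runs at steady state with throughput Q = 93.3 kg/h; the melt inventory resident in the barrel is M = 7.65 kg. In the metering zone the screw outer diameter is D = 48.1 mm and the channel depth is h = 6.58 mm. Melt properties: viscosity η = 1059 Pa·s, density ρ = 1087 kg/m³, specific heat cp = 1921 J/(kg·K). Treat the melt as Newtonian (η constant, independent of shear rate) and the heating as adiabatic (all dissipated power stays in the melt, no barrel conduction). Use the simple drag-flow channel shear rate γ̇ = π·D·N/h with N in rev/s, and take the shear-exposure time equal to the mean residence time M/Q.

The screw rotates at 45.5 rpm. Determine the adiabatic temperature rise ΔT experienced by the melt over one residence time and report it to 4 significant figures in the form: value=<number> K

value=45.40 K

Convert throughput: Q = 93.3 kg/h = 93.3/3600 = 0.0259167 kg/s
t_res = M / Q_s = 7.65 / 0.0259167 = 295.177 s
Geometry in metres: D = 48.1 mm → 0.0481 m, h = 6.58 mm → 0.00658 m; screw speed N = 45.5 rpm = 0.758333 rev/s
γ̇ = π·D·N / h = π · 0.0481 · 0.758333 / 0.00658 = 17.4152 s⁻¹
Adiabatic rise: ΔT = η γ̇² t_res / (ρ cp) = 1059·(17.4152)²·295.177 / (1087·1921) = 45.4025 K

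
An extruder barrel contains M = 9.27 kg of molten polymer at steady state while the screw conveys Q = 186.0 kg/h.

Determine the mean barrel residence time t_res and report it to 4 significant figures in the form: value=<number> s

Throughput in SI: Q_s = 186.0 kg/h ÷ 3600 s/h = 0.0516667 kg/s
t_res = M / Q_s = 9.27 / 0.0516667 = 179.419 s

value=179.4 s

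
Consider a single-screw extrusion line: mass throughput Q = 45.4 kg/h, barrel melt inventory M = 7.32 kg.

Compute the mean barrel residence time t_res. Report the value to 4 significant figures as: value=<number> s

Q_s = Q / 3600 = 45.4 / 3600 = 0.0126111 kg/s
t_res = M / Q_s = 7.32 / 0.0126111 = 580.441 s

value=580.4 s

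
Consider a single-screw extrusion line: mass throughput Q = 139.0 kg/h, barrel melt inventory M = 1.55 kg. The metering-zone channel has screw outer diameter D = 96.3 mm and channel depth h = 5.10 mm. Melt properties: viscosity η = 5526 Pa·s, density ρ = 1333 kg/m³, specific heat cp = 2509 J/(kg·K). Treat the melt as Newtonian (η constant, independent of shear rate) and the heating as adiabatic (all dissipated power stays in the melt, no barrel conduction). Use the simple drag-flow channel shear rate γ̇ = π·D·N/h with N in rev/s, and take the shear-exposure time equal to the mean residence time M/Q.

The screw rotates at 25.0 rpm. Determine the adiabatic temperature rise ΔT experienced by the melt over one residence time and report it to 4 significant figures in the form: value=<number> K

Throughput in SI: Q_s = 139.0 kg/h ÷ 3600 s/h = 0.0386111 kg/s
t_res = M / Q_s = 1.55 ÷ 0.0386111 = 40.1439 s
Convert to SI: D = 0.0963 m, h = 0.0051 m, N = 25.0/60 = 0.416667 rev/s
γ̇ = π·D·N / h = π · 0.0963 · 0.416667 / 0.0051 = 24.7169 s⁻¹
ΔT = η·γ̇²·t_res/(ρ·cp) = [5526 × 24.7169² × 40.1439] / [1333 × 2509] = 40.5218 K

value=40.52 K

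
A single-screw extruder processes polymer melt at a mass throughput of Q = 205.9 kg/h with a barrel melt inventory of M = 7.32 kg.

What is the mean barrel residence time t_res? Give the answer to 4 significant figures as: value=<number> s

value=128.0 s

Q_s = Q / 3600 = 205.9 / 3600 = 0.0571944 kg/s
t_res = M / Q_s = 7.32 / 0.0571944 = 127.984 s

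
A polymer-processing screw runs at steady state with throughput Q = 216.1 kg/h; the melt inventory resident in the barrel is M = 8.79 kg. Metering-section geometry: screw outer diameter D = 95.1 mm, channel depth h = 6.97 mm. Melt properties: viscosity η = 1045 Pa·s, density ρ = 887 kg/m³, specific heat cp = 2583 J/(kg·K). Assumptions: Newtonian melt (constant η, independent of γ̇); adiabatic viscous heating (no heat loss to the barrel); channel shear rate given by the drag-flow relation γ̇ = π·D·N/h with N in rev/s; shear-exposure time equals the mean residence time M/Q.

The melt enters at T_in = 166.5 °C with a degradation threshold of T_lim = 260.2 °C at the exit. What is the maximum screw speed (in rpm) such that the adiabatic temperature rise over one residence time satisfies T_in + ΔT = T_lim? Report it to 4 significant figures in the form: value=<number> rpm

Throughput in SI: Q_s = 216.1 kg/h ÷ 3600 s/h = 0.0600278 kg/s
t_res = M / Q_s = 8.79 ÷ 0.0600278 = 146.432 s
D = 95.1 mm = 0.0951 m;  h = 6.97 mm = 0.00697 m
Allowable rise: ΔT_a = T_lim − T_in = 260.2 − 166.5 = 93.7 K
γ̇_max² = ΔT_a·ρ·cp / (η·t_res) = [93.7 × 887 × 2583] / [1045 × 146.432] = 1402.93 s⁻²
γ̇_max = sqrt(1402.93) = 37.4557 s⁻¹
Solve γ̇ = πDN/h for N: N_max = γ̇_max·h/(π·D) = 37.4557 × 0.00697 / (π × 0.0951) = 0.873816 rev/s = 52.4289 rpm

value=52.43 rpm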